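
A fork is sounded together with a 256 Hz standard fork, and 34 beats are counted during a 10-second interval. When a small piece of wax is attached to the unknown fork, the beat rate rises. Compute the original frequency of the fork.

Beat frequency = 34/10 = 3.4 Hz.
|f − 256| = 3.4, so the fork was at either 252.6 Hz or 259.4 Hz.
Loading a fork with wax lowers its frequency; the adjustment lowers the fork's frequency.
The beat rate rose, so the adjustment moved the fork further from 256 Hz — it was already below the reference.

252.6 Hz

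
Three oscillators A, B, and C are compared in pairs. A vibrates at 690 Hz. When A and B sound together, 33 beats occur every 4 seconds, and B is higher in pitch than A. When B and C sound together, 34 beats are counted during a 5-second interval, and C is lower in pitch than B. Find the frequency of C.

691.45 Hz

A–B: Beat frequency = 33/4 = 8.25 Hz.
B is above A, so f_B = 690 + 8.25 = 698.25 Hz.
B–C: Beat frequency = 34/5 = 6.8 Hz.
C is below B, so f_C = 698.25 − 6.8 = 691.45 Hz.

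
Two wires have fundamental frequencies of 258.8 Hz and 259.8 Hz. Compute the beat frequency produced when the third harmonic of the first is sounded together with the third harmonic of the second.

Third harmonic of the first: 3·258.8 = 776.4 Hz.
Third harmonic of the second: 3·259.8 = 779.4 Hz.
f_beat = |776.4 − 779.4| = 3.0 Hz.

3.0 Hz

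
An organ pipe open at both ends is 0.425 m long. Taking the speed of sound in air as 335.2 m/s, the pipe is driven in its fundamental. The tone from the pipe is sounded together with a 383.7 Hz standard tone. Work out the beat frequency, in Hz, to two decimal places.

Open pipe: f_n = n·v/(2L) = 1·335.2/(2·0.425) = 394.3529 Hz.
f_beat = |394.3529 − 383.7| = 10.65 Hz.

10.65 Hz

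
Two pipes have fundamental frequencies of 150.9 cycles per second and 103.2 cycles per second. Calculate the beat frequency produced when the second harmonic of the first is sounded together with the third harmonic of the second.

Second harmonic of the first: 2·150.9 = 301.8 Hz.
Third harmonic of the second: 3·103.2 = 309.6 Hz.
f_beat = |301.8 − 309.6| = 7.8 Hz.

7.8 Hz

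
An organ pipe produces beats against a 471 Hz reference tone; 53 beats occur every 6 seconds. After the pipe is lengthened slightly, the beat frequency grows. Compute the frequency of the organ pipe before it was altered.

462.1667 Hz

Beat frequency = 53/6 = 8.8333 Hz.
|f − 471| = 8.8333, so the organ pipe was at either 462.1667 Hz or 479.8333 Hz.
A longer pipe has a lower fundamental; the adjustment lowers the organ pipe's frequency.
The beat rate rose, so the adjustment moved the organ pipe further from 471 Hz — it was already below the reference.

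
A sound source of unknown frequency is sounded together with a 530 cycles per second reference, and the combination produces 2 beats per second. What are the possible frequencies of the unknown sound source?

528 Hz or 532 Hz

|f − 530| = 2, so f = 530 ± 2.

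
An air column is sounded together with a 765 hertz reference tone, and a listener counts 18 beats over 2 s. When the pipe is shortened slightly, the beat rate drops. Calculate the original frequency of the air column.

Beat frequency = 18/2 = 9 Hz.
|f − 765| = 9, so the air column was at either 756 Hz or 774 Hz.
A shorter pipe has a higher fundamental; the adjustment raises the air column's frequency.
The beat rate fell, so the adjustment moved the air column toward 765 Hz — it must have started below the reference.

756 Hz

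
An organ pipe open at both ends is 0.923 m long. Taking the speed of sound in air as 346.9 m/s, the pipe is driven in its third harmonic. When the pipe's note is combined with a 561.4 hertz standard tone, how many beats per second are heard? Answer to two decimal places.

Open pipe: f_n = n·v/(2L) = 3·346.9/(2·0.923) = 563.7595 Hz.
f_beat = |563.7595 − 561.4| = 2.36 Hz.

2.36 Hz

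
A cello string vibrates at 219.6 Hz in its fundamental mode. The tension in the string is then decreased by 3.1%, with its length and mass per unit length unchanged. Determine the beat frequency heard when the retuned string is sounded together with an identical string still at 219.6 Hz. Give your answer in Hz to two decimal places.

For a string, f ∝ √T, so the new frequency is 219.6·√0.969 = 216.1694 Hz.
f_beat = |216.1694 − 219.6| = 3.43 Hz.

3.43 Hz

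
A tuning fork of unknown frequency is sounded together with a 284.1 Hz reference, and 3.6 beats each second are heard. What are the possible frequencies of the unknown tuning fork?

|f − 284.1| = 3.6, so f = 284.1 ± 3.6.

280.5 Hz or 287.7 Hz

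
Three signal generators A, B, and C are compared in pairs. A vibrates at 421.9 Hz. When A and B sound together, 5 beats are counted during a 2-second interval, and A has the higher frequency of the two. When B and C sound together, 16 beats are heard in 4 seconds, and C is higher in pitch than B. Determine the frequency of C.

423.4 Hz

A–B: Beat frequency = 5/2 = 2.5 Hz.
B is below A, so f_B = 421.9 − 2.5 = 419.4 Hz.
B–C: Beat frequency = 16/4 = 4 Hz.
C is above B, so f_C = 419.4 + 4 = 423.4 Hz.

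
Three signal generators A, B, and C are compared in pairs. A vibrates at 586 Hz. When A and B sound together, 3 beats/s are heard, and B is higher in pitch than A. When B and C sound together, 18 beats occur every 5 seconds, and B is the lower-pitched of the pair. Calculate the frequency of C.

B is above A, so f_B = 586 + 3 = 589 Hz.
B–C: Beat frequency = 18/5 = 3.6 Hz.
C is above B, so f_C = 589 + 3.6 = 592.6 Hz.

592.6 Hz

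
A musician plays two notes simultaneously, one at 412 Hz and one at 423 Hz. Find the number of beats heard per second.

The beat frequency equals the magnitude of the frequency difference.
|412 − 423| = 11 Hz.

11 Hz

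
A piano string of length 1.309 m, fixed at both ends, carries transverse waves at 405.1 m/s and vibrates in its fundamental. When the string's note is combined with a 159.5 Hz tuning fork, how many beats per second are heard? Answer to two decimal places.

4.76 Hz

For a string fixed at both ends, f_n = n·v/(2L) = 1·405.1/(2·1.309) = 154.7364 Hz.
f_beat = |154.7364 − 159.5| = 4.76 Hz.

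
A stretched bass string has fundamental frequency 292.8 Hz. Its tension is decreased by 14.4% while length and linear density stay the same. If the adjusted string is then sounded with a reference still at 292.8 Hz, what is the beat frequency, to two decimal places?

21.90 Hz

For a string, f ∝ √T, so the new frequency is 292.8·√0.856 = 270.8993 Hz.
f_beat = |270.8993 − 292.8| = 21.90 Hz.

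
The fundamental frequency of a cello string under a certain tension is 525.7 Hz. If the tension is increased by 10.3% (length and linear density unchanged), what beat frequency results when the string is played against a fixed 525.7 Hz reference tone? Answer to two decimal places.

26.41 Hz

For a string, f ∝ √T, so the new frequency is 525.7·√1.103 = 552.1102 Hz.
f_beat = |552.1102 − 525.7| = 26.41 Hz.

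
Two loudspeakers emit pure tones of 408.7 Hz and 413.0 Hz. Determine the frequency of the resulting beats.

The beat frequency equals the magnitude of the frequency difference.
|408.7 − 413.0| = 4.3 Hz.

4.3 Hz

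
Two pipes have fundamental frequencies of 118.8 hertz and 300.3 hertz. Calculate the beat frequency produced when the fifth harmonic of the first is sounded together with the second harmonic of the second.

6.6 Hz

Fifth harmonic of the first: 5·118.8 = 594.0 Hz.
Second harmonic of the second: 2·300.3 = 600.6 Hz.
f_beat = |594.0 − 600.6| = 6.6 Hz.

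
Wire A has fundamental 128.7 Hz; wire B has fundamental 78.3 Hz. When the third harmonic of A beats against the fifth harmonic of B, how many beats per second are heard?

Third harmonic of the first: 3·128.7 = 386.1 Hz.
Fifth harmonic of the second: 5·78.3 = 391.5 Hz.
f_beat = |386.1 − 391.5| = 5.4 Hz.

5.4 Hz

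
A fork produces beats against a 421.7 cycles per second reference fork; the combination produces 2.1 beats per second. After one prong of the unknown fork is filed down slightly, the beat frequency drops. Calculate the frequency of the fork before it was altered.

|f − 421.7| = 2.1, so the fork was at either 419.6 Hz or 423.8 Hz.
Filing a prong removes mass and raises the fork's frequency; the adjustment raises the fork's frequency.
The beat rate fell, so the adjustment moved the fork toward 421.7 Hz — it must have started below the reference.

419.6 Hz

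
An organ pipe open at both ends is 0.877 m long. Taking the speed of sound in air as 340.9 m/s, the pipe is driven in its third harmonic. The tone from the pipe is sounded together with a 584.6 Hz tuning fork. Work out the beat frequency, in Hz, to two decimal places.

1.53 Hz

Open pipe: f_n = n·v/(2L) = 3·340.9/(2·0.877) = 583.0673 Hz.
f_beat = |583.0673 − 584.6| = 1.53 Hz.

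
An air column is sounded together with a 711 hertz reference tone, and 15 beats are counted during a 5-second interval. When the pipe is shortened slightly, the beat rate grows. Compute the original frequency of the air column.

714 Hz

Beat frequency = 15/5 = 3 Hz.
|f − 711| = 3, so the air column was at either 708 Hz or 714 Hz.
A shorter pipe has a higher fundamental; the adjustment raises the air column's frequency.
The beat rate rose, so the adjustment moved the air column further from 711 Hz — it was already above the reference.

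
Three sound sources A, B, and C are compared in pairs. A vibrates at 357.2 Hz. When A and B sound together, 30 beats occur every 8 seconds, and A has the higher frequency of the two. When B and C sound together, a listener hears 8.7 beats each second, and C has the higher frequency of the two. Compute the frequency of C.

A–B: Beat frequency = 30/8 = 3.75 Hz.
B is below A, so f_B = 357.2 − 3.75 = 353.45 Hz.
C is above B, so f_C = 353.45 + 8.7 = 362.15 Hz.

362.15 Hz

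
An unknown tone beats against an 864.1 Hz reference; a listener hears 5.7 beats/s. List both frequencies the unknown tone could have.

858.4 Hz or 869.8 Hz

|f − 864.1| = 5.7, so f = 864.1 ± 5.7.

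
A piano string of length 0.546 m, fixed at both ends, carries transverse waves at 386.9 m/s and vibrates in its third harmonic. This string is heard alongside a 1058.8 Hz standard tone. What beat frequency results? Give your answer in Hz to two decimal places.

4.11 Hz

For a string fixed at both ends, f_n = n·v/(2L) = 3·386.9/(2·0.546) = 1062.9121 Hz.
f_beat = |1062.9121 − 1058.8| = 4.11 Hz.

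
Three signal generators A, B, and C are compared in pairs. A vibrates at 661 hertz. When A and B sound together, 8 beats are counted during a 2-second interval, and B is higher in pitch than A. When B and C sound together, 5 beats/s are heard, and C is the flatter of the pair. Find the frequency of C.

660 Hz

A–B: Beat frequency = 8/2 = 4 Hz.
B is above A, so f_B = 661 + 4 = 665 Hz.
C is below B, so f_C = 665 − 5 = 660 Hz.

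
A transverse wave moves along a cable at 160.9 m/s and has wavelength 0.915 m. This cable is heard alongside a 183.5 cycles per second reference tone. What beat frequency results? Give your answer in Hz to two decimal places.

7.65 Hz

Source frequency f = v/λ = 160.9/0.915 = 175.8470 Hz.
f_beat = |175.8470 − 183.5| = 7.65 Hz.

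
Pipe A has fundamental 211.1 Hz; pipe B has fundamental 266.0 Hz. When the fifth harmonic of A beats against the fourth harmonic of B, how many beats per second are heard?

8.5 Hz

Fifth harmonic of the first: 5·211.1 = 1055.5 Hz.
Fourth harmonic of the second: 4·266.0 = 1064.0 Hz.
f_beat = |1055.5 − 1064.0| = 8.5 Hz.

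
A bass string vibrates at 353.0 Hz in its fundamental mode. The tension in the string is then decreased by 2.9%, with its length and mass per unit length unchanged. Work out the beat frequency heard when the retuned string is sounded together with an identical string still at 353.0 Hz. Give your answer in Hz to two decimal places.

5.16 Hz

For a string, f ∝ √T, so the new frequency is 353.0·√0.971 = 347.8438 Hz.
f_beat = |347.8438 − 353.0| = 5.16 Hz.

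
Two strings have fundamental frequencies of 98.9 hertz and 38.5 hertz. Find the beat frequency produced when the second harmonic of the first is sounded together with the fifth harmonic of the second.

Second harmonic of the first: 2·98.9 = 197.8 Hz.
Fifth harmonic of the second: 5·38.5 = 192.5 Hz.
f_beat = |197.8 − 192.5| = 5.3 Hz.

5.3 Hz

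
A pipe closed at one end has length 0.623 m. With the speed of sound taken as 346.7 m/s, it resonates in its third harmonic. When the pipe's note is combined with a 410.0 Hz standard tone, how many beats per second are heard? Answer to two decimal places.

Closed pipe (odd harmonics): f_n = n·v/(4L) = 3·346.7/(4·0.623) = 417.3756 Hz.
f_beat = |417.3756 − 410.0| = 7.38 Hz.

7.38 Hz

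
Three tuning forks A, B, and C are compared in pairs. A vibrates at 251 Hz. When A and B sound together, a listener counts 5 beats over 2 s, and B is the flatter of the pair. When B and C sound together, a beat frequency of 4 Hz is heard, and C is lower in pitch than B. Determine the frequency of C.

244.5 Hz

A–B: Beat frequency = 5/2 = 2.5 Hz.
B is below A, so f_B = 251 − 2.5 = 248.5 Hz.
C is below B, so f_C = 248.5 − 4 = 244.5 Hz.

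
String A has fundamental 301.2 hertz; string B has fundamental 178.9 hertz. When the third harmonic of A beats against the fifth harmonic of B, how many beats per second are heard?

9.1 Hz

Third harmonic of the first: 3·301.2 = 903.6 Hz.
Fifth harmonic of the second: 5·178.9 = 894.5 Hz.
f_beat = |903.6 − 894.5| = 9.1 Hz.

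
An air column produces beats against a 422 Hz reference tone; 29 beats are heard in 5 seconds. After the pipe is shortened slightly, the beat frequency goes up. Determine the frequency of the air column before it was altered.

427.8 Hz

Beat frequency = 29/5 = 5.8 Hz.
|f − 422| = 5.8, so the air column was at either 416.2 Hz or 427.8 Hz.
A shorter pipe has a higher fundamental; the adjustment raises the air column's frequency.
The beat rate rose, so the adjustment moved the air column further from 422 Hz — it was already above the reference.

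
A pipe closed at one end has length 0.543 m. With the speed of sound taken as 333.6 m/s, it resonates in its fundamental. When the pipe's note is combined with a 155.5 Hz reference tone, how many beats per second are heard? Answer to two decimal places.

1.91 Hz

Closed pipe (odd harmonics): f_n = n·v/(4L) = 1·333.6/(4·0.543) = 153.5912 Hz.
f_beat = |153.5912 − 155.5| = 1.91 Hz.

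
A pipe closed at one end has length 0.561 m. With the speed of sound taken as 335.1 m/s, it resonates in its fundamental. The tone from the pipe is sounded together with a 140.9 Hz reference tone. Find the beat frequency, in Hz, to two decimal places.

8.43 Hz

Closed pipe (odd harmonics): f_n = n·v/(4L) = 1·335.1/(4·0.561) = 149.3316 Hz.
f_beat = |149.3316 − 140.9| = 8.43 Hz.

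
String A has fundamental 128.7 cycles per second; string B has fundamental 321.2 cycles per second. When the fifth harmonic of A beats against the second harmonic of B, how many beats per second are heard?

Fifth harmonic of the first: 5·128.7 = 643.5 Hz.
Second harmonic of the second: 2·321.2 = 642.4 Hz.
f_beat = |643.5 − 642.4| = 1.1 Hz.

1.1 Hz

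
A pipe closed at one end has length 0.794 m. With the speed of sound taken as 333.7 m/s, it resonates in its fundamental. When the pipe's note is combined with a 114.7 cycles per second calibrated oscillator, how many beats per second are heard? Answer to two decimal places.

9.63 Hz

Closed pipe (odd harmonics): f_n = n·v/(4L) = 1·333.7/(4·0.794) = 105.0693 Hz.
f_beat = |105.0693 − 114.7| = 9.63 Hz.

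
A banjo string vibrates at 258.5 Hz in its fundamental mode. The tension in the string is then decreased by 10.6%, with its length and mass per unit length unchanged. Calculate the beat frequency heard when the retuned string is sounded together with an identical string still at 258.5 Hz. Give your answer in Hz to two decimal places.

For a string, f ∝ √T, so the new frequency is 258.5·√0.894 = 244.4158 Hz.
f_beat = |244.4158 − 258.5| = 14.08 Hz.

14.08 Hz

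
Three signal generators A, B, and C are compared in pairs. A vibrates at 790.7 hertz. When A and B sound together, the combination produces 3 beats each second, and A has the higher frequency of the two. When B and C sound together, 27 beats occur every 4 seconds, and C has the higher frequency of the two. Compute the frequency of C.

794.45 Hz

B is below A, so f_B = 790.7 − 3 = 787.7 Hz.
B–C: Beat frequency = 27/4 = 6.75 Hz.
C is above B, so f_C = 787.7 + 6.75 = 794.45 Hz.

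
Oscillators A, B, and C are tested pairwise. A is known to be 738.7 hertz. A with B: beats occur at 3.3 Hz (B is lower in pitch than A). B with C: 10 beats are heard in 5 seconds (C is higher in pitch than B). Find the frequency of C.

B is below A, so f_B = 738.7 − 3.3 = 735.4 Hz.
B–C: Beat frequency = 10/5 = 2 Hz.
C is above B, so f_C = 735.4 + 2 = 737.4 Hz.

737.4 Hz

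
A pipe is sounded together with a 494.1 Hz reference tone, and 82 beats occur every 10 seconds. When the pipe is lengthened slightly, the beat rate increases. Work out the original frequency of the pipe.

Beat frequency = 82/10 = 8.2 Hz.
|f − 494.1| = 8.2, so the pipe was at either 485.9 Hz or 502.3 Hz.
A longer pipe has a lower fundamental; the adjustment lowers the pipe's frequency.
The beat rate rose, so the adjustment moved the pipe further from 494.1 Hz — it was already below the reference.

485.9 Hz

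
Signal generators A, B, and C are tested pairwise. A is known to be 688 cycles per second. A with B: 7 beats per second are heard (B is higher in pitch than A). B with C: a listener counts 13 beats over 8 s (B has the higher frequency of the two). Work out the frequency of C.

B is above A, so f_B = 688 + 7 = 695 Hz.
B–C: Beat frequency = 13/8 = 1.625 Hz.
C is below B, so f_C = 695 − 1.625 = 693.375 Hz.

693.375 Hz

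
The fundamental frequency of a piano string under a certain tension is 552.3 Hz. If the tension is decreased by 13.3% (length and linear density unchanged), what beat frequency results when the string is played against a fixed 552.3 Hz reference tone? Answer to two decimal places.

38.04 Hz

For a string, f ∝ √T, so the new frequency is 552.3·√0.867 = 514.2622 Hz.
f_beat = |514.2622 − 552.3| = 38.04 Hz.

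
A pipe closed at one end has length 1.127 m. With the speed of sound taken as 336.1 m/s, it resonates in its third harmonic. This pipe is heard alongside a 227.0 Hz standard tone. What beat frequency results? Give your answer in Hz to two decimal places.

Closed pipe (odd harmonics): f_n = n·v/(4L) = 3·336.1/(4·1.127) = 223.6690 Hz.
f_beat = |223.6690 − 227.0| = 3.33 Hz.

3.33 Hz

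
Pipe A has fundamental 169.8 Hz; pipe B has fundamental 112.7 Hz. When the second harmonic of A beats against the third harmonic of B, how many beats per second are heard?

1.5 Hz

Second harmonic of the first: 2·169.8 = 339.6 Hz.
Third harmonic of the second: 3·112.7 = 338.1 Hz.
f_beat = |339.6 − 338.1| = 1.5 Hz.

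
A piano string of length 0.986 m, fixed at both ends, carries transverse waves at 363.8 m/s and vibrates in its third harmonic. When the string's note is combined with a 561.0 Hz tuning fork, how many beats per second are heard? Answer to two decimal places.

7.55 Hz

For a string fixed at both ends, f_n = n·v/(2L) = 3·363.8/(2·0.986) = 553.4483 Hz.
f_beat = |553.4483 − 561.0| = 7.55 Hz.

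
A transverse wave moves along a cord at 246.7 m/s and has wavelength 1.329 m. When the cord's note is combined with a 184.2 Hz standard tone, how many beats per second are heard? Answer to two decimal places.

1.43 Hz

Source frequency f = v/λ = 246.7/1.329 = 185.6283 Hz.
f_beat = |185.6283 − 184.2| = 1.43 Hz.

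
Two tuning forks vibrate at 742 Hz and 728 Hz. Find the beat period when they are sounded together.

f_beat = |742 − 728| = 14 Hz.
Beat period T = 1 / f_beat = 1 / 14 s.

0.071 s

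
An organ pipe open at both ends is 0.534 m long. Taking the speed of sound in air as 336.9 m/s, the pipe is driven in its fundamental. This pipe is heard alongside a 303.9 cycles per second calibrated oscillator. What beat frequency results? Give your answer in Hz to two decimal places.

Open pipe: f_n = n·v/(2L) = 1·336.9/(2·0.534) = 315.4494 Hz.
f_beat = |315.4494 − 303.9| = 11.55 Hz.

11.55 Hz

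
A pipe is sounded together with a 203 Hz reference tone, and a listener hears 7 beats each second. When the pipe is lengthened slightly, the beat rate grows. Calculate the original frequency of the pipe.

196 Hz

|f − 203| = 7, so the pipe was at either 196 Hz or 210 Hz.
A longer pipe has a lower fundamental; the adjustment lowers the pipe's frequency.
The beat rate rose, so the adjustment moved the pipe further from 203 Hz — it was already below the reference.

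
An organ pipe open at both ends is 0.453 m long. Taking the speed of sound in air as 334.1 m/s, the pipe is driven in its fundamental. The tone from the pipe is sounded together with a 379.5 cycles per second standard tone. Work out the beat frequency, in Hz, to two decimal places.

Open pipe: f_n = n·v/(2L) = 1·334.1/(2·0.453) = 368.7638 Hz.
f_beat = |368.7638 − 379.5| = 10.74 Hz.

10.74 Hz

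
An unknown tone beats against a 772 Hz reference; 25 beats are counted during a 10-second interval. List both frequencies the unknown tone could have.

769.5 Hz or 774.5 Hz

Beat frequency = 25/10 = 2.5 Hz.
|f − 772| = 2.5, so f = 772 ± 2.5.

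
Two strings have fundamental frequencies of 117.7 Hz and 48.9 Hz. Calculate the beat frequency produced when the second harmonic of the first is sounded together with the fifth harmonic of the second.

Second harmonic of the first: 2·117.7 = 235.4 Hz.
Fifth harmonic of the second: 5·48.9 = 244.5 Hz.
f_beat = |235.4 − 244.5| = 9.1 Hz.

9.1 Hz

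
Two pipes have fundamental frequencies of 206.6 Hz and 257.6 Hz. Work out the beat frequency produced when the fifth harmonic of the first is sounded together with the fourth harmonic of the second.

2.6 Hz

Fifth harmonic of the first: 5·206.6 = 1033.0 Hz.
Fourth harmonic of the second: 4·257.6 = 1030.4 Hz.
f_beat = |1033.0 − 1030.4| = 2.6 Hz.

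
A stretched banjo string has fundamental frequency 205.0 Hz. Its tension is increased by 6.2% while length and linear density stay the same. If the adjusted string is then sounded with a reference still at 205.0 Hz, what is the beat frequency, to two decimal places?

6.26 Hz

For a string, f ∝ √T, so the new frequency is 205.0·√1.062 = 211.2594 Hz.
f_beat = |211.2594 − 205.0| = 6.26 Hz.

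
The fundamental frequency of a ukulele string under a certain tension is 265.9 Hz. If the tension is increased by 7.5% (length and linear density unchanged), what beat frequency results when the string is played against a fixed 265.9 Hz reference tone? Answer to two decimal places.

For a string, f ∝ √T, so the new frequency is 265.9·√1.075 = 275.6910 Hz.
f_beat = |275.6910 − 265.9| = 9.79 Hz.

9.79 Hz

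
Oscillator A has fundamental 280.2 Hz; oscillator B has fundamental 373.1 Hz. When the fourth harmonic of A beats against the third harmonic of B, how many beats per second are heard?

1.5 Hz

Fourth harmonic of the first: 4·280.2 = 1120.8 Hz.
Third harmonic of the second: 3·373.1 = 1119.3 Hz.
f_beat = |1120.8 − 1119.3| = 1.5 Hz.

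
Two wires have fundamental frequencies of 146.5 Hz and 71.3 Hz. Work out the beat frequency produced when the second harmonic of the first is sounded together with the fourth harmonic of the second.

7.8 Hz

Second harmonic of the first: 2·146.5 = 293.0 Hz.
Fourth harmonic of the second: 4·71.3 = 285.2 Hz.
f_beat = |293.0 − 285.2| = 7.8 Hz.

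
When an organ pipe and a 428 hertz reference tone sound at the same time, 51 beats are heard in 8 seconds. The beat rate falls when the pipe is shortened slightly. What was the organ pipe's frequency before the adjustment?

Beat frequency = 51/8 = 6.375 Hz.
|f − 428| = 6.375, so the organ pipe was at either 421.625 Hz or 434.375 Hz.
A shorter pipe has a higher fundamental; the adjustment raises the organ pipe's frequency.
The beat rate fell, so the adjustment moved the organ pipe toward 428 Hz — it must have started below the reference.

421.625 Hz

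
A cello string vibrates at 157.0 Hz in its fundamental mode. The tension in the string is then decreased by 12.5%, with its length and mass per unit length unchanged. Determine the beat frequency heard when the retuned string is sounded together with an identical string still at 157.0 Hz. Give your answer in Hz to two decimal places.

10.14 Hz

For a string, f ∝ √T, so the new frequency is 157.0·√0.875 = 146.8601 Hz.
f_beat = |146.8601 − 157.0| = 10.14 Hz.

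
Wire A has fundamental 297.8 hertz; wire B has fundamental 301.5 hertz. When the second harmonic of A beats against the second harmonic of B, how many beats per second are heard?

Second harmonic of the first: 2·297.8 = 595.6 Hz.
Second harmonic of the second: 2·301.5 = 603.0 Hz.
f_beat = |595.6 − 603.0| = 7.4 Hz.

7.4 Hz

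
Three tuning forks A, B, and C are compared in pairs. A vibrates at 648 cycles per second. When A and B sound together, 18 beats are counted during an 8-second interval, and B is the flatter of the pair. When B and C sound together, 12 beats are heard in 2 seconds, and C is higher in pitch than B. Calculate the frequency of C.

651.75 Hz

A–B: Beat frequency = 18/8 = 2.25 Hz.
B is below A, so f_B = 648 − 2.25 = 645.75 Hz.
B–C: Beat frequency = 12/2 = 6 Hz.
C is above B, so f_C = 645.75 + 6 = 651.75 Hz.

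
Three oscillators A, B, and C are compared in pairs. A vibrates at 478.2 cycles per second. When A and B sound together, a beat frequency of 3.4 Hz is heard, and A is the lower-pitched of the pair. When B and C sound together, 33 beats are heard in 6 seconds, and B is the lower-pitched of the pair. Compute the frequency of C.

487.1 Hz

B is above A, so f_B = 478.2 + 3.4 = 481.6 Hz.
B–C: Beat frequency = 33/6 = 5.5 Hz.
C is above B, so f_C = 481.6 + 5.5 = 487.1 Hz.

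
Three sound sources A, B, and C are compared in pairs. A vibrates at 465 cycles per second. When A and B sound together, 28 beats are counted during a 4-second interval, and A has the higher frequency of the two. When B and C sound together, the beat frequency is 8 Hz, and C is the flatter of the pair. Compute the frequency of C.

A–B: Beat frequency = 28/4 = 7 Hz.
B is below A, so f_B = 465 − 7 = 458 Hz.
C is below B, so f_C = 458 − 8 = 450 Hz.

450 Hz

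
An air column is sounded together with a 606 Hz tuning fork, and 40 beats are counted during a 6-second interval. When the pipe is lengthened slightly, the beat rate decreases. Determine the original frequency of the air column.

612.6667 Hz

Beat frequency = 40/6 = 6.6667 Hz.
|f − 606| = 6.6667, so the air column was at either 599.3333 Hz or 612.6667 Hz.
A longer pipe has a lower fundamental; the adjustment lowers the air column's frequency.
The beat rate fell, so the adjustment moved the air column toward 606 Hz — it must have started above the reference.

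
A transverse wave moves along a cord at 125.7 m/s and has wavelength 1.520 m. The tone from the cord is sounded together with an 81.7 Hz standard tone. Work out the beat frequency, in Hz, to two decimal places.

Source frequency f = v/λ = 125.7/1.520 = 82.6974 Hz.
f_beat = |82.6974 − 81.7| = 1.00 Hz.

1.00 Hz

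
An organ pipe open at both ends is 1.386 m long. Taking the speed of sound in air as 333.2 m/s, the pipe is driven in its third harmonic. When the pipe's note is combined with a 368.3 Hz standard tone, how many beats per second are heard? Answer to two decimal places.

Open pipe: f_n = n·v/(2L) = 3·333.2/(2·1.386) = 360.6061 Hz.
f_beat = |360.6061 − 368.3| = 7.69 Hz.

7.69 Hz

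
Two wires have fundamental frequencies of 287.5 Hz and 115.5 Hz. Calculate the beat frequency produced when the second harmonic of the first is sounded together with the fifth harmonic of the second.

2.5 Hz

Second harmonic of the first: 2·287.5 = 575.0 Hz.
Fifth harmonic of the second: 5·115.5 = 577.5 Hz.
f_beat = |575.0 − 577.5| = 2.5 Hz.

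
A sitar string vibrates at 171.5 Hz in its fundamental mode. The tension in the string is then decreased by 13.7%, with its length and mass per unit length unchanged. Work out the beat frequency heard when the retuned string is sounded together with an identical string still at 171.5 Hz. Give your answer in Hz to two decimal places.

12.18 Hz

For a string, f ∝ √T, so the new frequency is 171.5·√0.863 = 159.3197 Hz.
f_beat = |159.3197 − 171.5| = 12.18 Hz.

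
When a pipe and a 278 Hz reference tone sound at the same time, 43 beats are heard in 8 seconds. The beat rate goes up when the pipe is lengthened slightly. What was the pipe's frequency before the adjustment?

272.625 Hz

Beat frequency = 43/8 = 5.375 Hz.
|f − 278| = 5.375, so the pipe was at either 272.625 Hz or 283.375 Hz.
A longer pipe has a lower fundamental; the adjustment lowers the pipe's frequency.
The beat rate rose, so the adjustment moved the pipe further from 278 Hz — it was already below the reference.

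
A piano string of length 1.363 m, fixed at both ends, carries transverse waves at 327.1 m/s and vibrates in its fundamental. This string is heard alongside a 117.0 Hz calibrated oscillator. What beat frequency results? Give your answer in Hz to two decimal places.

For a string fixed at both ends, f_n = n·v/(2L) = 1·327.1/(2·1.363) = 119.9927 Hz.
f_beat = |119.9927 − 117.0| = 2.99 Hz.

2.99 Hz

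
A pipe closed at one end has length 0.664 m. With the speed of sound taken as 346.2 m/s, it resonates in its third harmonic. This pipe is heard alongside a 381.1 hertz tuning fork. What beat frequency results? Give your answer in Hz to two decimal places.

9.94 Hz

Closed pipe (odd harmonics): f_n = n·v/(4L) = 3·346.2/(4·0.664) = 391.0392 Hz.
f_beat = |391.0392 − 381.1| = 9.94 Hz.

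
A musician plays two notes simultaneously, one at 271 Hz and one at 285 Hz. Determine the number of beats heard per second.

The beat frequency equals the magnitude of the frequency difference.
|271 − 285| = 14 Hz.

14 Hz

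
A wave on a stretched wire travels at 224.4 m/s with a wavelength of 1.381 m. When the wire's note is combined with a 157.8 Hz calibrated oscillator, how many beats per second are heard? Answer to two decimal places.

Source frequency f = v/λ = 224.4/1.381 = 162.4909 Hz.
f_beat = |162.4909 − 157.8| = 4.69 Hz.

4.69 Hz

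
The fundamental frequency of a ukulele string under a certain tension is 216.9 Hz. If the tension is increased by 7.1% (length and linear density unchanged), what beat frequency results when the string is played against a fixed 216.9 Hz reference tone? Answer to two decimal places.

For a string, f ∝ √T, so the new frequency is 216.9·√1.071 = 224.4679 Hz.
f_beat = |224.4679 − 216.9| = 7.57 Hz.

7.57 Hz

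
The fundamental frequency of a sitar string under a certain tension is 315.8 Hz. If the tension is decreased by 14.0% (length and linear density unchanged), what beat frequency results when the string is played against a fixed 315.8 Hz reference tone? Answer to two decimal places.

22.94 Hz

For a string, f ∝ √T, so the new frequency is 315.8·√0.860 = 292.8609 Hz.
f_beat = |292.8609 − 315.8| = 22.94 Hz.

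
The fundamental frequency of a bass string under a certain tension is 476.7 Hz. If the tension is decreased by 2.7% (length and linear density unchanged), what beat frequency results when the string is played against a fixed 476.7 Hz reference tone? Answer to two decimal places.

For a string, f ∝ √T, so the new frequency is 476.7·√0.973 = 470.2205 Hz.
f_beat = |470.2205 − 476.7| = 6.48 Hz.

6.48 Hz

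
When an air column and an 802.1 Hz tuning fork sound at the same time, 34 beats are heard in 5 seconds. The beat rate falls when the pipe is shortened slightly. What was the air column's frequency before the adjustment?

Beat frequency = 34/5 = 6.8 Hz.
|f − 802.1| = 6.8, so the air column was at either 795.3 Hz or 808.9 Hz.
A shorter pipe has a higher fundamental; the adjustment raises the air column's frequency.
The beat rate fell, so the adjustment moved the air column toward 802.1 Hz — it must have started below the reference.

795.3 Hz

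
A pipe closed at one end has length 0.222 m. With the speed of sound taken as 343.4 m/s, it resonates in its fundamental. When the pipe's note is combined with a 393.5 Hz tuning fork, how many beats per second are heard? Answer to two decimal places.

Closed pipe (odd harmonics): f_n = n·v/(4L) = 1·343.4/(4·0.222) = 386.7117 Hz.
f_beat = |386.7117 − 393.5| = 6.79 Hz.

6.79 Hz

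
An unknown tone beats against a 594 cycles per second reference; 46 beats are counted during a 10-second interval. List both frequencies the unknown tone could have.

589.4 Hz or 598.6 Hz

Beat frequency = 46/10 = 4.6 Hz.
|f − 594| = 4.6, so f = 594 ± 4.6.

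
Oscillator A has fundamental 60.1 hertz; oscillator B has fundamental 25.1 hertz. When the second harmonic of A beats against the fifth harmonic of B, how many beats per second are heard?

Second harmonic of the first: 2·60.1 = 120.2 Hz.
Fifth harmonic of the second: 5·25.1 = 125.5 Hz.
f_beat = |120.2 − 125.5| = 5.3 Hz.

5.3 Hz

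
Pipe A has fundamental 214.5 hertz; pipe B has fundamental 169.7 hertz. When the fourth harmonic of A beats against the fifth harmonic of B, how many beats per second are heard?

Fourth harmonic of the first: 4·214.5 = 858.0 Hz.
Fifth harmonic of the second: 5·169.7 = 848.5 Hz.
f_beat = |858.0 − 848.5| = 9.5 Hz.

9.5 Hz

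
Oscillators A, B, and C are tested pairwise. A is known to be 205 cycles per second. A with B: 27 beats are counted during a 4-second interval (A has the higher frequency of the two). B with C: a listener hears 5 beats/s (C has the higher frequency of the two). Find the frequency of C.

203.25 Hz

A–B: Beat frequency = 27/4 = 6.75 Hz.
B is below A, so f_B = 205 − 6.75 = 198.25 Hz.
C is above B, so f_C = 198.25 + 5 = 203.25 Hz.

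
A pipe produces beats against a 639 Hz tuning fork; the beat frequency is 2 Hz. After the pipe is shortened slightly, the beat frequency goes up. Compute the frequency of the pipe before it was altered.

641 Hz

|f − 639| = 2, so the pipe was at either 637 Hz or 641 Hz.
A shorter pipe has a higher fundamental; the adjustment raises the pipe's frequency.
The beat rate rose, so the adjustment moved the pipe further from 639 Hz — it was already above the reference.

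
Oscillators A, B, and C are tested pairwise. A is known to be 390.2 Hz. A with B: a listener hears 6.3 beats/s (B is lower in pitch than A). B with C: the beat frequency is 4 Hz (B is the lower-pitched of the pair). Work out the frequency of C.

387.9 Hz

B is below A, so f_B = 390.2 − 6.3 = 383.9 Hz.
C is above B, so f_C = 383.9 + 4 = 387.9 Hz.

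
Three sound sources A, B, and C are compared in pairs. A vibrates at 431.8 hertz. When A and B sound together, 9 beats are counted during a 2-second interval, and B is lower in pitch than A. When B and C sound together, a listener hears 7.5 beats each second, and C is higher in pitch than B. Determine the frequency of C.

A–B: Beat frequency = 9/2 = 4.5 Hz.
B is below A, so f_B = 431.8 − 4.5 = 427.3 Hz.
C is above B, so f_C = 427.3 + 7.5 = 434.8 Hz.

434.8 Hz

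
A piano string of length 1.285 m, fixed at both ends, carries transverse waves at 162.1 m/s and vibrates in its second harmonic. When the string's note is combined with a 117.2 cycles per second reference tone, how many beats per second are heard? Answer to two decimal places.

8.95 Hz

For a string fixed at both ends, f_n = n·v/(2L) = 2·162.1/(2·1.285) = 126.1479 Hz.
f_beat = |126.1479 − 117.2| = 8.95 Hz.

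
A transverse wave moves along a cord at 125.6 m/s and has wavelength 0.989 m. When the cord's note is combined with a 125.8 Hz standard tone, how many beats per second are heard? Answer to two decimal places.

Source frequency f = v/λ = 125.6/0.989 = 126.9970 Hz.
f_beat = |126.9970 − 125.8| = 1.20 Hz.

1.20 Hz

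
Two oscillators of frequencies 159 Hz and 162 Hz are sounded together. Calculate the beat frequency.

3 Hz

Beats arise from superposition of two nearby frequencies; the beat rate is |f₁ − f₂|.
|159 − 162| = 3 Hz.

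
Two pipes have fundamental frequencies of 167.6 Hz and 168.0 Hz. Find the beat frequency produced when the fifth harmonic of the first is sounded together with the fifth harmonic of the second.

2.0 Hz

Fifth harmonic of the first: 5·167.6 = 838.0 Hz.
Fifth harmonic of the second: 5·168.0 = 840.0 Hz.
f_beat = |838.0 − 840.0| = 2.0 Hz.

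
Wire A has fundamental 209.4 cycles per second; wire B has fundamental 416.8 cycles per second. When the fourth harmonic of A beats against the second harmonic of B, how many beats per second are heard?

4.0 Hz

Fourth harmonic of the first: 4·209.4 = 837.6 Hz.
Second harmonic of the second: 2·416.8 = 833.6 Hz.
f_beat = |837.6 − 833.6| = 4.0 Hz.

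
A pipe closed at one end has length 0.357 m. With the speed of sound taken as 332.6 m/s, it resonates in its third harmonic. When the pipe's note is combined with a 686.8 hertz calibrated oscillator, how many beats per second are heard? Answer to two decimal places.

Closed pipe (odd harmonics): f_n = n·v/(4L) = 3·332.6/(4·0.357) = 698.7395 Hz.
f_beat = |698.7395 − 686.8| = 11.94 Hz.

11.94 Hz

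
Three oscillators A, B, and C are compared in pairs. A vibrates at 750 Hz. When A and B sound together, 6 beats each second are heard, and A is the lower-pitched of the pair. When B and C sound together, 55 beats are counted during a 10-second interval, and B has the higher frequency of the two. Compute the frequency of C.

B is above A, so f_B = 750 + 6 = 756 Hz.
B–C: Beat frequency = 55/10 = 5.5 Hz.
C is below B, so f_C = 756 − 5.5 = 750.5 Hz.

750.5 Hz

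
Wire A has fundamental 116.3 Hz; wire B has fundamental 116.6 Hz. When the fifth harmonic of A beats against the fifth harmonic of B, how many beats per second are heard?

Fifth harmonic of the first: 5·116.3 = 581.5 Hz.
Fifth harmonic of the second: 5·116.6 = 583.0 Hz.
f_beat = |581.5 − 583.0| = 1.5 Hz.

1.5 Hz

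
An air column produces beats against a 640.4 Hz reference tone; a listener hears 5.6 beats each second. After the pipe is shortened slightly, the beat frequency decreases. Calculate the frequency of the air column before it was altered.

634.8 Hz

|f − 640.4| = 5.6, so the air column was at either 634.8 Hz or 646 Hz.
A shorter pipe has a higher fundamental; the adjustment raises the air column's frequency.
The beat rate fell, so the adjustment moved the air column toward 640.4 Hz — it must have started below the reference.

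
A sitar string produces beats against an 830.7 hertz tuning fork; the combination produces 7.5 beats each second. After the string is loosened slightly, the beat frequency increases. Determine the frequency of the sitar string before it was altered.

|f − 830.7| = 7.5, so the sitar string was at either 823.2 Hz or 838.2 Hz.
Reducing tension lowers a string's frequency; the adjustment lowers the sitar string's frequency.
The beat rate rose, so the adjustment moved the sitar string further from 830.7 Hz — it was already below the reference.

823.2 Hz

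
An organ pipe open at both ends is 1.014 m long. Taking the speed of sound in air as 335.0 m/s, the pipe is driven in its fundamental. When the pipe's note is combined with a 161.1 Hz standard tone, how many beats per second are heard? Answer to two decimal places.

Open pipe: f_n = n·v/(2L) = 1·335.0/(2·1.014) = 165.1874 Hz.
f_beat = |165.1874 − 161.1| = 4.09 Hz.

4.09 Hz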